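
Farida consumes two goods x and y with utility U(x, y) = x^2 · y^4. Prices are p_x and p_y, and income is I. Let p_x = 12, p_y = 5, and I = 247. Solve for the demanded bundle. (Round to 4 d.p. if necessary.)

The MRS is (1/2)·y/x. Set MRS = p_x/p_y.
So 2·p_y·y = 4·p_x·x; combined with the budget, a share 1/3 of income goes to x.
Demand: x*(p_x,p_y,I) = 1/3·I/p_x and y* = 2/3·I/p_y.
At p_x=12, p_y=5, I=247: x* = 1/3·247/12 = 6.8611, y* = 32.9333.

x* = 6.8611, y* = 32.9333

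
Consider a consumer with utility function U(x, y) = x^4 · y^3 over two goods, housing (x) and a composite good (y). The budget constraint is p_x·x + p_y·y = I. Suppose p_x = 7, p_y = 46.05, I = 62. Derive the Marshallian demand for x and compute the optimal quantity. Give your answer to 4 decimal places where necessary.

x* = 5.0612

Tangency: MRS = (4/3)·y/x = p_x/p_y.
Rearranging, p_y·y = (3/4)·p_x·x. Substituting into the budget gives p_x·x·(1 + (3/4)) = I.
Demand: x*(p_x,p_y,I) = 4/7·I/p_x and y* = 3/7·I/p_y.
At p_x=7, p_y=46.05, I=62: x* = 4/7·62/7 = 5.0612.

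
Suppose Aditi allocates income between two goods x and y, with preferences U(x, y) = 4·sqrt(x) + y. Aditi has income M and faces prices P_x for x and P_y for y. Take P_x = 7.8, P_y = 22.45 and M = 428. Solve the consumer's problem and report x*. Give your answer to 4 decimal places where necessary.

x* = 33.1363

Set MRS = P_x/P_y: 2·x^(−1/2) = P_x/P_y.
Solve: √x = 2·P_y/P_x, so x*(P_x,P_y) = (2·P_y/P_x)², and y* = (M − P_x·x*)/P_y.
Plugging in: x* = (2·22.45/7.8)² = 33.1363.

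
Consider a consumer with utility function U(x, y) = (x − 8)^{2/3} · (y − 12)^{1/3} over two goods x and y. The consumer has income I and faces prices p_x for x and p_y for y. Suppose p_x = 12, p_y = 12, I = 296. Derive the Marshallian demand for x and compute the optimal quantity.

x* = 11.1111

This is Cobb-Douglas in (x−8, y−12): tangency gives 2/3·p_y·(y−12) = 1/3·p_x·(x−8).
Substituting into the budget: x* = 8 + 2/3·(I − 8·p_x − 12·p_y)/p_x, and y* = 12 + 1/3·(…)/p_y.
Discretionary income = 296 − 8·12 − 12·12 = 56; x* = 8 + 2/3·56/12 = 11.1111.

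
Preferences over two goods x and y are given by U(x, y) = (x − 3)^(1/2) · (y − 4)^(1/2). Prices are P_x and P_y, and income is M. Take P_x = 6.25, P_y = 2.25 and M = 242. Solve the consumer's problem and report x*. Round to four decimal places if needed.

MRS = (y−4)/(x−3). Tangency with P_x/P_y gives y−4 = (P_x/P_y)·(x−3).
After buying the subsistence bundle (3, 4), a share 0.5 of the remaining income goes to x: x* = 3 + 0.5·(M − 3P_x − 4P_y)/P_x.
Discretionary income = 242 − 3·6.25 − 4·2.25 = 214.25; x* = 3 + 0.5·214.25/6.25 = 20.14.

x* = 20.14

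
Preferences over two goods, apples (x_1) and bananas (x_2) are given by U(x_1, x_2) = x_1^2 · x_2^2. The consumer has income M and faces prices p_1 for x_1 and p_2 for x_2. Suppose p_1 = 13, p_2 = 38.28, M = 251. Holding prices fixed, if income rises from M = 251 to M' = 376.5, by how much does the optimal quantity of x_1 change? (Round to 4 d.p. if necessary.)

Δx_1* = 4.8269

The MRS is x_2/x_1. Set MRS = p_1/p_2.
Rearranging, p_2·x_2 = p_1·x_1. Substituting into the budget gives p_1·x_1·(1 + 1) = M.
Demand: x_1*(p_1,p_2,M) = 0.5·M/p_1 and x_2* = 0.5·M/p_2.
At p_1=13, p_2=38.28, M=251: x_1* = 0.5·251/13 = 9.6538.
At M' = 376.5: x_1* = 14.4808. Change: 14.4808 − 9.6538 = 4.8269.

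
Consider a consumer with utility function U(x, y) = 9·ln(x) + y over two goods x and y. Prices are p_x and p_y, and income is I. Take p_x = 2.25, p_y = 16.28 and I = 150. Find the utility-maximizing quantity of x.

x* = 65.12

Set MRS = p_x/p_y: (9/x)/1 = p_x/p_y.
So x*(p_x,p_y) = 9·p_y/p_x, independent of income; and y* = (I − 9·p_y)/p_y.
At the given prices: x* = 9·16.28/2.25 = 65.12.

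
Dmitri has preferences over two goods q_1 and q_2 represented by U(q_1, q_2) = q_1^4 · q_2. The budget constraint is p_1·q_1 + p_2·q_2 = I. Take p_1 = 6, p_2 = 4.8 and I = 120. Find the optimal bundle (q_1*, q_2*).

q_1* = 16, q_2* = 5

Tangency: MRS = 4·q_2/q_1 = p_1/p_2.
So 4·p_2·q_2 = p_1·q_1; combined with the budget, a share 0.8 of income goes to q_1.
Demand: q_1*(p_1,p_2,I) = 0.8·I/p_1 and q_2* = 0.2·I/p_2.
At p_1=6, p_2=4.8, I=120: q_1* = 0.8·120/6 = 16, q_2* = 5.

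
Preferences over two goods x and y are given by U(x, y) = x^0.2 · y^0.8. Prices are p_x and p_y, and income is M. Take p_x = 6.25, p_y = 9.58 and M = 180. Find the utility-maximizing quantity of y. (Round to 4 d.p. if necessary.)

The MRS is (1/4)·y/x. Set MRS = p_x/p_y.
Rearranging, p_y·y = 4·p_x·x. Substituting into the budget gives p_x·x·(1 + 4) = M.
Demand: x*(p_x,p_y,M) = 0.2·M/p_x and y* = 0.8·M/p_y.
At p_x=6.25, p_y=9.58, M=180: y* = 0.8·180/9.58 = 15.0313.

y* = 15.0313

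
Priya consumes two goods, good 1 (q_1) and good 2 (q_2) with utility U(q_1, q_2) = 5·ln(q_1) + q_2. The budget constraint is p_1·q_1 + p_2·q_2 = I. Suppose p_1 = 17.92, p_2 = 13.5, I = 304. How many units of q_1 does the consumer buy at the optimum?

Set MRS = p_1/p_2: (5/q_1)/1 = p_1/p_2.
So q_1*(p_1,p_2) = 5·p_2/p_1, independent of income; and q_2* = (I − 5·p_2)/p_2.
At the given prices: q_1* = 5·13.5/17.92 = 3.7667.

q_1* = 3.7667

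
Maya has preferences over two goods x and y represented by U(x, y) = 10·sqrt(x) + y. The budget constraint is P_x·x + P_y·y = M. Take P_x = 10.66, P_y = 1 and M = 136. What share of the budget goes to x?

share on x = 0.0172

Set MRS = P_x/P_y: 5·x^(−1/2) = P_x/P_y.
Solve: √x = 5·P_y/P_x, so x*(P_x,P_y) = (5·P_y/P_x)², and y* = (M − P_x·x*)/P_y.
Plugging in: x* = (5·1/10.66)² = 0.22, y* = 133.6548.
Expenditure on x: 10.66·0.22 = 2.3452; share = 0.0172.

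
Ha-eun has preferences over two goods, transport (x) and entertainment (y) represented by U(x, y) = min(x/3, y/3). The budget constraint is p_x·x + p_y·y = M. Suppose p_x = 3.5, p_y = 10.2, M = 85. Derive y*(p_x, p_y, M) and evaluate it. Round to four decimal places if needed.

Here 3·3.5 + 3·10.2 = 41.1, giving y* = 6.2044.

y* = 6.2044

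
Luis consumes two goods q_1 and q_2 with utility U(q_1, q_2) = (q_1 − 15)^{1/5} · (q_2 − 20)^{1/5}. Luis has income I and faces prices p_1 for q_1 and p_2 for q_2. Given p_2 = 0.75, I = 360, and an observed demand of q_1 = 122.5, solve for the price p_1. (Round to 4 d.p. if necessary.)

Let q_1' = q_1−15, q_2' = q_2−20. MRS = q_2'/q_1' = p_1/p_2.
Substituting into the budget: q_1* = 15 + 0.5·(I − 15·p_1 − 20·p_2)/p_1, and q_2* = 20 + 0.5·(…)/p_2.
Set q_1* = 122.5 in the demand function and solve for p_1: p_1 = 1.5.

p_1 = 1.5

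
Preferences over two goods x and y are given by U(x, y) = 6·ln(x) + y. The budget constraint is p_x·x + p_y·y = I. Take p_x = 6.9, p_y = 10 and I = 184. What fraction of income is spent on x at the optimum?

Set MRS = p_x/p_y: (6/x)/1 = p_x/p_y.
So x*(p_x,p_y) = 6·p_y/p_x, independent of income; and y* = (I − 6·p_y)/p_y.
At the given prices: x* = 6·10/6.9 = 8.6957, and y* = 12.4.
Expenditure on x: 6.9·8.6957 = 60; share = 0.3261.

share on x = 0.3261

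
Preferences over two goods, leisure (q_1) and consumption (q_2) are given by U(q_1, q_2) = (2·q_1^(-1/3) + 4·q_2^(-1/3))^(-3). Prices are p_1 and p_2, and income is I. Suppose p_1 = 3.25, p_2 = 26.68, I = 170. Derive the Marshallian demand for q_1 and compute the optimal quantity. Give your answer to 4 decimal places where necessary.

q_1* = 13.5979

From the CES first-order condition, (1/2)·(q_2/q_1)^(4/3) = p_1/p_2.
Solve for the ratio: q_2/q_1 = [2·p_1/p_2]^(0.75).
With the ratio pinned down, the budget gives q_1* = I/(p_1 + p_2·(q_2/q_1)) and q_2* = (q_2/q_1)·q_1*.
Numerically q_2/q_1 = 0.346773, so q_1* = 170/(3.25 + 26.68·0.346773) = 13.5979.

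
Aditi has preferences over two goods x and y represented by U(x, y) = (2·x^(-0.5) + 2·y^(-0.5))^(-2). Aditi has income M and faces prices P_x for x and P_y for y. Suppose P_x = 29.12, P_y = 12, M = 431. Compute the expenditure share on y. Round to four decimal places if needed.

MRS = MU_x/MU_y = (y/x)^(1.5). Set equal to P_x/P_y.
Solve for the ratio: y/x = [P_x/P_y]^(2/3).
Substitute y = (y/x)·x into the budget: x* = M/(P_x + P_y·(y/x)).
Numerically y/x = 1.805816, so x* = 431/(29.12 + 12·1.805816) = 8.486 and y* = 1.805816·8.486 = 15.3241.
Expenditure on y: 12·15.3241 = 183.8889; share = 0.4267.

share on y = 0.4267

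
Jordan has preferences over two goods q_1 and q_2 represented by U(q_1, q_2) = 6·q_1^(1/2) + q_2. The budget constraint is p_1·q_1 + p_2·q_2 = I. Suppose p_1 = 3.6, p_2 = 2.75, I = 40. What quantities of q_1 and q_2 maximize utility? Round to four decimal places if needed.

MU_q_1 = 3/√q_1, MU_q_2 = 1. Tangency: 3/√q_1 = p_1/p_2.
Solve: √q_1 = 3·p_2/p_1, so q_1*(p_1,p_2) = (3·p_2/p_1)², and q_2* = (I − p_1·q_1*)/p_2.
Plugging in: q_1* = (3·2.75/3.6)² = 5.2517, q_2* = 7.6705.

q_1* = 5.2517, q_2* = 7.6705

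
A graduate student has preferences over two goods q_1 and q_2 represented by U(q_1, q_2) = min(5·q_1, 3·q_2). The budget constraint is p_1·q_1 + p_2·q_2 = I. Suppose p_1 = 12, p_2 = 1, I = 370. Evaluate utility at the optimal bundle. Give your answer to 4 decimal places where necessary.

With perfect complements, no substitution: consume in ratio q_1:q_2 = 3:5.
Budget: p_1·q_1 + p_2·(5/3)·q_1 = I, so (3·p_1 + 5·p_2)·q_1 = 3·I.
Demand: q_1*(p_1,p_2,I) = 3·I/(3·p_1 + 5·p_2), q_2* = 5·I/(3·p_1 + 5·p_2).
Here 3·12 + 5·1 = 41, giving q_1* = 27.0732 and q_2* = 45.122.
Utility at the optimum: U(27.0732, 45.122) = 135.3659.

V = 135.3659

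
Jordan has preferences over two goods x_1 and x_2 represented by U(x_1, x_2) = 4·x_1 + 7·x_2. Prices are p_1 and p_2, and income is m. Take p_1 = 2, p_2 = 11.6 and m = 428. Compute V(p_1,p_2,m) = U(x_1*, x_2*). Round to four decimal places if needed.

Perfect substitutes: compare marginal utility per dollar. 4/p_1 vs 7/p_2 → 2 vs 0.6034.
x_1 gives more utility per dollar, so spend all income on x_1: x_1* = m/p_1, x_2* = 0.
Numerically: x_1* = 214, x_2* = 0.
Utility at the optimum: U(214, 0) = 856.

V = 856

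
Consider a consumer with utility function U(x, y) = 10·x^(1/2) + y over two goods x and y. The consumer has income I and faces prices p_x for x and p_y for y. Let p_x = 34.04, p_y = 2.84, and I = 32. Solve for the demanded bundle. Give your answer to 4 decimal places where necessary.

x* = 0.174, y* = 9.1818

Set MRS = p_x/p_y: 5·x^(−1/2) = p_x/p_y.
Solve: √x = 5·p_y/p_x, so x*(p_x,p_y) = (5·p_y/p_x)², and y* = (I − p_x·x*)/p_y.
Plugging in: x* = (5·2.84/34.04)² = 0.174, y* = 9.1818.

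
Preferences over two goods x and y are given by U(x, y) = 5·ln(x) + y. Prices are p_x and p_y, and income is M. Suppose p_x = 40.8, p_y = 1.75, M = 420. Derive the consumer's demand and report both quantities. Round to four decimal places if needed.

x* = 0.2145, y* = 235

MU_x = 5/x, MU_y = 1. Tangency: 5/x = p_x/p_y.
So x*(p_x,p_y) = 5·p_y/p_x, independent of income; and y* = (M − 5·p_y)/p_y.
At the given prices: x* = 5·1.75/40.8 = 0.2145, and y* = 235.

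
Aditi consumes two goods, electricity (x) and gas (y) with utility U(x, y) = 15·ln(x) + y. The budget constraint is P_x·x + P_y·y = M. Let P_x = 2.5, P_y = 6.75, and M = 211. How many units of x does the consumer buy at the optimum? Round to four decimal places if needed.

x* = 40.5

Set MRS = P_x/P_y: (15/x)/1 = P_x/P_y.
So x*(P_x,P_y) = 15·P_y/P_x, independent of income; and y* = (M − 15·P_y)/P_y.
At the given prices: x* = 15·6.75/2.5 = 40.5.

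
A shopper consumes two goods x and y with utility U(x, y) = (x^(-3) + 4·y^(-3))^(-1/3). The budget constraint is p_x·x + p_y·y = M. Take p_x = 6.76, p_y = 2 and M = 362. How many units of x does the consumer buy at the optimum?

x* = 34.1668

MU_x ∝ x^(-4), MU_y ∝ 4·y^(-4), so MRS = (1/4)·(y/x)^(4) = p_x/p_y.
Solve for the ratio: y/x = [4·p_x/p_y]^(0.25).
With the ratio pinned down, the budget gives x* = M/(p_x + p_y·(y/x)) and y* = (y/x)·x*.
Numerically y/x = 1.917539, so x* = 362/(6.76 + 2·1.917539) = 34.1668.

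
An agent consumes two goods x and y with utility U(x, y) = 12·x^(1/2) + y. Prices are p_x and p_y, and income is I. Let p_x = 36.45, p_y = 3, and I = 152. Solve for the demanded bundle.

Thus x* = (6·p_y/p_x)² — independent of I — with the rest of income spent on y.
Plugging in: x* = (6·3/36.45)² = 0.2439, y* = 47.7037.

x* = 0.2439, y* = 47.7037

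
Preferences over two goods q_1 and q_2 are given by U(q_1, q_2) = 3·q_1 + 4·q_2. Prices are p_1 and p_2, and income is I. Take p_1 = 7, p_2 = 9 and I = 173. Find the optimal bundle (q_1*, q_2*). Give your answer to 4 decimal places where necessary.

q_1* = 0, q_2* = 19.2222

Perfect substitutes: compare marginal utility per dollar. 3/p_1 vs 4/p_2 → 0.4286 vs 0.4444.
q_2 gives more utility per dollar, so spend all income on q_2: q_2* = I/p_2, q_1* = 0.
Numerically: q_1* = 0, q_2* = 19.2222.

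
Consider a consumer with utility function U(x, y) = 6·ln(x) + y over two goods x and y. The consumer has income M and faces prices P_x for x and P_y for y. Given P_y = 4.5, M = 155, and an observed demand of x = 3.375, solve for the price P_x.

Set MRS = P_x/P_y: (6/x)/1 = P_x/P_y.
So x*(P_x,P_y) = 6·P_y/P_x, independent of income; and y* = (M − 6·P_y)/P_y.
Set x* = 3.375 in the demand function and solve for P_x: P_x = 8.

P_x = 8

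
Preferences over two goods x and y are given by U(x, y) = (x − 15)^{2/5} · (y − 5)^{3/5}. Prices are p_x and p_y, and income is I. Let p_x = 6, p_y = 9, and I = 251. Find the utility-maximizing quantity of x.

x* = 22.7333

MRS = (2/3)·(y−5)/(x−15). Tangency with p_x/p_y gives y−5 = (3/2)·(p_x/p_y)·(x−15).
Substituting into the budget: x* = 15 + 0.4·(I − 15·p_x − 5·p_y)/p_x, and y* = 5 + 0.6·(…)/p_y.
Discretionary income = 251 − 15·6 − 5·9 = 116; x* = 15 + 0.4·116/6 = 22.7333.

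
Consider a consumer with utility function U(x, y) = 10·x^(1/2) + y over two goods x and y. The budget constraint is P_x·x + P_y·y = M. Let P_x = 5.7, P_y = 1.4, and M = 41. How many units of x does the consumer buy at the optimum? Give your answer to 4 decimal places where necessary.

x* = 1.5082

Utility is quasi-linear in y; the FOC for x is 5/√x = P_x/P_y.
Thus x* = (5·P_y/P_x)² — independent of M — with the rest of income spent on y.
Plugging in: x* = (5·1.4/5.7)² = 1.5082.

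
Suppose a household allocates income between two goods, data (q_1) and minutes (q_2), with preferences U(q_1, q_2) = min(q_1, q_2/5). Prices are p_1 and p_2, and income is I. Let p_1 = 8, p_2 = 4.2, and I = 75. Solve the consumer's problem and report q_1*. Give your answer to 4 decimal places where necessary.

q_1* = 2.5862

With perfect complements, no substitution: consume in ratio q_1:q_2 = 1:5.
Budget: p_1·q_1 + p_2·5·q_1 = I, so (p_1 + 5·p_2)·q_1 = I.
Demand: q_1*(p_1,p_2,I) = I/(p_1 + 5·p_2), q_2* = 5·I/(p_1 + 5·p_2).
Here 8 + 5·4.2 = 29, giving q_1* = 2.5862.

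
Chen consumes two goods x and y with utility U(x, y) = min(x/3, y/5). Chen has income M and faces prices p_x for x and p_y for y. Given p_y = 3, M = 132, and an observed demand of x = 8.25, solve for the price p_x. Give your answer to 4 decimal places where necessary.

With perfect complements, no substitution: consume in ratio x:y = 3:5.
Budget: p_x·x + p_y·(5/3)·x = M, so (3·p_x + 5·p_y)·x = 3·M.
Demand: x*(p_x,p_y,M) = 3·M/(3·p_x + 5·p_y), y* = 5·M/(3·p_x + 5·p_y).
Set x* = 8.25 in the demand function and solve for p_x: p_x = 11.

p_x = 11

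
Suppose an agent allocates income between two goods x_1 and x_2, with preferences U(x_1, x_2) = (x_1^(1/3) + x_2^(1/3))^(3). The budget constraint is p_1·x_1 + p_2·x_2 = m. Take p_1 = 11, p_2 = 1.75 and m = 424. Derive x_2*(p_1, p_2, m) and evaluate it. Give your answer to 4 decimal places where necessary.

MU_x_1 ∝ x_1^(-2/3), MU_x_2 ∝ x_2^(-2/3), so MRS = (x_2/x_1)^(2/3) = p_1/p_2.
Hence x_2/x_1 = (p_1/p_2)^(1/(2/3)), i.e. raised to the 1.5 power.
Substitute x_2 = (x_2/x_1)·x_1 into the budget: x_1* = m/(p_1 + p_2·(x_2/x_1)).
Numerically x_2/x_1 = 15.75912, so x_1* = 424/(11 + 1.75·15.75912) = 10.9906 and x_2* = 15.75912·10.9906 = 173.202.

x_2* = 173.202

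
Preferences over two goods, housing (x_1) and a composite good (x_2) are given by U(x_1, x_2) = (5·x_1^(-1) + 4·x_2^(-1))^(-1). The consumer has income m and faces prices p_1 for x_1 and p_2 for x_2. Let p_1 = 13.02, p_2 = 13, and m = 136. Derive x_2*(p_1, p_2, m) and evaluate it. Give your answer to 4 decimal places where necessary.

Numerically x_2/x_1 = 0.895115, so x_1* = 136/(13.02 + 13·0.895115) = 5.5158 and x_2* = 0.895115·5.5158 = 4.9373.

x_2* = 4.9373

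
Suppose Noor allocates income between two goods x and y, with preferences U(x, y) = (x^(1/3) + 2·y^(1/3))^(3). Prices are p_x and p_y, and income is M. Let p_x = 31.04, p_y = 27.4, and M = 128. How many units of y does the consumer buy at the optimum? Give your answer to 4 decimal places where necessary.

y* = 3.5067

Substitute y = (y/x)·x into the budget: x* = M/(p_x + p_y·(y/x)).
Numerically y/x = 3.410372, so x* = 128/(31.04 + 27.4·3.410372) = 1.0282 and y* = 3.410372·1.0282 = 3.5067.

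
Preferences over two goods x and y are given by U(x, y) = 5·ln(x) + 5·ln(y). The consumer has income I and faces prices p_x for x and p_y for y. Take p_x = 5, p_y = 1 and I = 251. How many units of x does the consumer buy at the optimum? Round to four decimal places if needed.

Tangency: MRS = y/x = p_x/p_y.
Rearranging, p_y·y = p_x·x. Substituting into the budget gives p_x·x·(1 + 1) = I.
Demand: x*(p_x,p_y,I) = 0.5·I/p_x and y* = 0.5·I/p_y.
At p_x=5, p_y=1, I=251: x* = 0.5·251/5 = 25.1.

x* = 25.1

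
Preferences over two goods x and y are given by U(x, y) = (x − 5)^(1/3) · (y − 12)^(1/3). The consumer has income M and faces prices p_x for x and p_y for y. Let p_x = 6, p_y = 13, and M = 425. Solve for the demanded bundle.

x* = 24.9167, y* = 21.1923

MRS = (y−12)/(x−5). Tangency with p_x/p_y gives y−12 = (p_x/p_y)·(x−5).
Substituting into the budget: x* = 5 + 0.5·(M − 5·p_x − 12·p_y)/p_x, and y* = 12 + 0.5·(…)/p_y.
Discretionary income = 425 − 5·6 − 12·13 = 239; x* = 5 + 0.5·239/6 = 24.9167; y* = 12 + 0.5·239/13 = 21.1923.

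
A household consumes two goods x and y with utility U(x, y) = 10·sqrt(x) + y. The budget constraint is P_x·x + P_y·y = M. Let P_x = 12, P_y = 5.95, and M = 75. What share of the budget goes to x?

share on x = 0.9834

MU_x = 5/√x, MU_y = 1. Tangency: 5/√x = P_x/P_y.
Thus x* = (5·P_y/P_x)² — independent of M — with the rest of income spent on y.
Plugging in: x* = (5·5.95/12)² = 6.1463, y* = 0.2092.
Expenditure on x: 12·6.1463 = 73.7552; share = 0.9834.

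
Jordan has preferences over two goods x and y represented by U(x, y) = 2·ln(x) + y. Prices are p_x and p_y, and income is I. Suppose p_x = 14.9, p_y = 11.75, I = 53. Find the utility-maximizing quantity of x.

Set MRS = p_x/p_y: (2/x)/1 = p_x/p_y.
So x*(p_x,p_y) = 2·p_y/p_x, independent of income; and y* = (I − 2·p_y)/p_y.
At the given prices: x* = 2·11.75/14.9 = 1.5772.

x* = 1.5772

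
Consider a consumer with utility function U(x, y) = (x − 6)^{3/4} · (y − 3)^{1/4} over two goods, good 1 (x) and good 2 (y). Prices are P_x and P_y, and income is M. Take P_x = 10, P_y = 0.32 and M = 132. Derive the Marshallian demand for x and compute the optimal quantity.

Let x' = x−6, y' = y−3. MRS = 3·y'/x' = P_x/P_y.
Substituting into the budget: x* = 6 + 0.75·(M − 6·P_x − 3·P_y)/P_x, and y* = 3 + 0.25·(…)/P_y.
Discretionary income = 132 − 6·10 − 3·0.32 = 71.04; x* = 6 + 0.75·71.04/10 = 11.328.

x* = 11.328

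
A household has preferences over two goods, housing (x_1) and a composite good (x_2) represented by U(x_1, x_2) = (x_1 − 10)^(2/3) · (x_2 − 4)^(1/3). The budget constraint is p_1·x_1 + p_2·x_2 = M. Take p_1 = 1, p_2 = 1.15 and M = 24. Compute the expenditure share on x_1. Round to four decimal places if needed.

share on x_1 = 0.6778

Let x_1' = x_1−10, x_2' = x_2−4. MRS = 2·x_2'/x_1' = p_1/p_2.
After buying the subsistence bundle (10, 4), a share 2/3 of the remaining income goes to x_1: x_1* = 10 + 2/3·(M − 10p_1 − 4p_2)/p_1.
Discretionary income = 24 − 10·1 − 4·1.15 = 9.4; x_1* = 10 + 2/3·9.4/1 = 16.2667; x_2* = 4 + 1/3·9.4/1.15 = 6.7246.
Expenditure on x_1: 1·16.2667 = 16.2667; share = 0.6778.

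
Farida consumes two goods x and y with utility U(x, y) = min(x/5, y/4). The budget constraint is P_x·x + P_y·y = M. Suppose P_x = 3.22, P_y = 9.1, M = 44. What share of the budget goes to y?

share on y = 0.6933

With perfect complements, no substitution: consume in ratio x:y = 5:4.
Budget: P_x·x + P_y·(4/5)·x = M, so (5·P_x + 4·P_y)·x = 5·M.
Demand: x*(P_x,P_y,M) = 5·M/(5·P_x + 4·P_y), y* = 4·M/(5·P_x + 4·P_y).
Here 5·3.22 + 4·9.1 = 52.5, giving x* = 4.1905 and y* = 3.3524.
Expenditure on y: 9.1·3.3524 = 30.5067; share = 0.6933.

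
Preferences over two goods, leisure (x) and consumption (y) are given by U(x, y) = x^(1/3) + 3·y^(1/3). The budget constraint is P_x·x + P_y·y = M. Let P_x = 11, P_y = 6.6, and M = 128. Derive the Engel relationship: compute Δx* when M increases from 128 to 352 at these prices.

Δx* = 2.6418

Numerically y/x = 11.18034, so x* = 128/(11 + 6.6·11.18034) = 1.5096.
At M' = 352: x* = 4.1514. Change: 4.1514 − 1.5096 = 2.6418.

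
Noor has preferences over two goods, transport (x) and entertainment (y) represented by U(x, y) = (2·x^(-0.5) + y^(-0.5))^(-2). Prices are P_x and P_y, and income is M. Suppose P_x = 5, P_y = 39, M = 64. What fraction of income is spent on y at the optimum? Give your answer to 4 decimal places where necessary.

MU_x ∝ 2·x^(-1.5), MU_y ∝ y^(-1.5), so MRS = 2·(y/x)^(1.5) = P_x/P_y.
Hence y/x = ((1/2)·P_x/P_y)^(1/(1.5)), i.e. raised to the 2/3 power.
Substitute y = (y/x)·x into the budget: x* = M/(P_x + P_y·(y/x)).
Numerically y/x = 0.160171, so x* = 64/(5 + 39·0.160171) = 5.6906 and y* = 0.160171·5.6906 = 0.9115.
Expenditure on y: 39·0.9115 = 35.5471; share = 0.5554.

share on y = 0.5554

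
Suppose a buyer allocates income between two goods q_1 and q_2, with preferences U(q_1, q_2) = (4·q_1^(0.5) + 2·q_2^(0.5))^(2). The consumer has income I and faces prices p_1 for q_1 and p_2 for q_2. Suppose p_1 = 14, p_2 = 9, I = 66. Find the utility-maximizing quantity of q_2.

MRS = MU_q_1/MU_q_2 = 2·(q_2/q_1)^(0.5). Set equal to p_1/p_2.
Hence q_2/q_1 = ((1/2)·p_1/p_2)^(1/(0.5)), i.e. raised to the 2 power.
With the ratio pinned down, the budget gives q_1* = I/(p_1 + p_2·(q_2/q_1)) and q_2* = (q_2/q_1)·q_1*.
Numerically q_2/q_1 = 0.604938, so q_1* = 66/(14 + 9·0.604938) = 3.3943 and q_2* = 0.604938·3.3943 = 2.0533.

q_2* = 2.0533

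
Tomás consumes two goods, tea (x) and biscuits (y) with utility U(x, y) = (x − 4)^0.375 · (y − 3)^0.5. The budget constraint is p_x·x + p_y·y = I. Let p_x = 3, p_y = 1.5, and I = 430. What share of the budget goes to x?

This is Cobb-Douglas in (x−4, y−3): tangency gives 0.375·p_y·(y−3) = 0.5·p_x·(x−4).
Substituting into the budget: x* = 4 + 3/7·(I − 4·p_x − 3·p_y)/p_x, and y* = 3 + 4/7·(…)/p_y.
Discretionary income = 430 − 4·3 − 3·1.5 = 413.5; x* = 4 + 3/7·413.5/3 = 63.0714; y* = 3 + 4/7·413.5/1.5 = 160.5238.
Expenditure on x: 3·63.0714 = 189.2143; share = 0.44.

share on x = 0.44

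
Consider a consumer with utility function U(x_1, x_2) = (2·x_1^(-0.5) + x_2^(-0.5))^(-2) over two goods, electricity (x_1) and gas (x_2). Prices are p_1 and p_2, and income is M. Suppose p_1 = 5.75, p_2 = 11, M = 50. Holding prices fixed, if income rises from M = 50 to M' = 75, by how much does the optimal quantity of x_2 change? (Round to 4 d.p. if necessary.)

Δx_2* = 0.9974

From the CES first-order condition, 2·(x_2/x_1)^(1.5) = p_1/p_2.
Hence x_2/x_1 = ((1/2)·p_1/p_2)^(1/(1.5)), i.e. raised to the 2/3 power.
Substitute x_2 = (x_2/x_1)·x_1 into the budget: x_1* = M/(p_1 + p_2·(x_2/x_1)).
Numerically x_2/x_1 = 0.408787, so x_1* = 50/(5.75 + 11·0.408787) = 4.8796 and x_2* = 0.408787·4.8796 = 1.9947.
At M' = 75: x_2* = 2.9921. Change: 2.9921 − 1.9947 = 0.9974.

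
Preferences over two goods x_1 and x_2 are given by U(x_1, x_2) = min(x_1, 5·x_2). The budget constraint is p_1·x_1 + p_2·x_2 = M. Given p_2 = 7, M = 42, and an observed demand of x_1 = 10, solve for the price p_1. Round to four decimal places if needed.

Leontief preferences: the optimum is at the kink where x_1/5 = x_2/1, i.e. x_2 = (1/5)·x_1.
Budget: p_1·x_1 + p_2·(1/5)·x_1 = M, so (5·p_1 + p_2)·x_1 = 5·M.
Demand: x_1*(p_1,p_2,M) = 5·M/(5·p_1 + p_2), x_2* = M/(5·p_1 + p_2).
Set x_1* = 10 in the demand function and solve for p_1: p_1 = 2.8.

p_1 = 2.8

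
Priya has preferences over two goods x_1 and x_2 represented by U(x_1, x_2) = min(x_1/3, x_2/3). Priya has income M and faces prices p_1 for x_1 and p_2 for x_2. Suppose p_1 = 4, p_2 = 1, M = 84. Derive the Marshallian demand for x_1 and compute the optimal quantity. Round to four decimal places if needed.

x_1* = 16.8

Leontief preferences: the optimum is at the kink where x_1/3 = x_2/3, i.e. x_2 = x_1.
Budget: p_1·x_1 + p_2·x_1 = M, so (3·p_1 + 3·p_2)·x_1 = 3·M.
Demand: x_1*(p_1,p_2,M) = 3·M/(3·p_1 + 3·p_2), x_2* = 3·M/(3·p_1 + 3·p_2).
Here 3·4 + 3·1 = 15, giving x_1* = 16.8.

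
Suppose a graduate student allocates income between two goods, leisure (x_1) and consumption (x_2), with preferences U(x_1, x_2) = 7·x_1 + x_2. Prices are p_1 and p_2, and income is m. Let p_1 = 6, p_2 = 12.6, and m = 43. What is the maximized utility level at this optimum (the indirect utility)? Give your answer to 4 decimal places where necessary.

Perfect substitutes: compare marginal utility per dollar. 7/p_1 vs 1/p_2 → 1.1667 vs 0.0794.
x_1 gives more utility per dollar, so spend all income on x_1: x_1* = m/p_1, x_2* = 0.
Numerically: x_1* = 7.1667, x_2* = 0.
Utility at the optimum: U(7.1667, 0) = 50.1667.

V = 50.1667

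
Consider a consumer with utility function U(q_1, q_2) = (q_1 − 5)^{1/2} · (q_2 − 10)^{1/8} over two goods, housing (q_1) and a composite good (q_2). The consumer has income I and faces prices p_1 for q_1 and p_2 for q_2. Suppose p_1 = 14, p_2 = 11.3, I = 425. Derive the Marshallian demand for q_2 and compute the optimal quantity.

Let q_1' = q_1−5, q_2' = q_2−10. MRS = 4·q_2'/q_1' = p_1/p_2.
Substituting into the budget: q_1* = 5 + 0.8·(I − 5·p_1 − 10·p_2)/p_1, and q_2* = 10 + 0.2·(…)/p_2.
Discretionary income = 425 − 5·14 − 10·11.3 = 242; q_2* = 10 + 0.2·242/11.3 = 14.2832.

q_2* = 14.2832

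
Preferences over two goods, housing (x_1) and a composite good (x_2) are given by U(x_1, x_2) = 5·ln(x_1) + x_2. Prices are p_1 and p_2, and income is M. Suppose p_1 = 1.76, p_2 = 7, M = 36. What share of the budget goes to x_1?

share on x_1 = 0.9722

MU_x_1 = 5/x_1, MU_x_2 = 1. Tangency: 5/x_1 = p_1/p_2.
So x_1*(p_1,p_2) = 5·p_2/p_1, independent of income; and x_2* = (M − 5·p_2)/p_2.
At the given prices: x_1* = 5·7/1.76 = 19.8864, and x_2* = 0.1429.
Expenditure on x_1: 1.76·19.8864 = 35; share = 0.9722.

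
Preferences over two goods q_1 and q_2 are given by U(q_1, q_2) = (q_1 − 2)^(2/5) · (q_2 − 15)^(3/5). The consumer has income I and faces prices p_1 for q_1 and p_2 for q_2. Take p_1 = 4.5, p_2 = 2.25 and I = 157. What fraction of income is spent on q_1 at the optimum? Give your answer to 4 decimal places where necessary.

Let q_1' = q_1−2, q_2' = q_2−15. MRS = (2/3)·q_2'/q_1' = p_1/p_2.
Substituting into the budget: q_1* = 2 + 0.4·(I − 2·p_1 − 15·p_2)/p_1, and q_2* = 15 + 0.6·(…)/p_2.
Discretionary income = 157 − 2·4.5 − 15·2.25 = 114.25; q_1* = 2 + 0.4·114.25/4.5 = 12.1556; q_2* = 15 + 0.6·114.25/2.25 = 45.4667.
Expenditure on q_1: 4.5·12.1556 = 54.7; share = 0.3484.

share on q_1 = 0.3484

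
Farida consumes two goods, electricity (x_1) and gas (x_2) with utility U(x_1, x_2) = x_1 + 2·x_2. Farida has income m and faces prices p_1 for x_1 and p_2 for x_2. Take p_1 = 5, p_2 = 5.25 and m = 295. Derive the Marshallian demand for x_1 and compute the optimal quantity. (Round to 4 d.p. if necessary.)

x_1* = 0

x_2 gives more utility per dollar, so spend all income on x_2: x_2* = m/p_2, x_1* = 0.
Numerically: x_1* = 0, x_2* = 56.1905.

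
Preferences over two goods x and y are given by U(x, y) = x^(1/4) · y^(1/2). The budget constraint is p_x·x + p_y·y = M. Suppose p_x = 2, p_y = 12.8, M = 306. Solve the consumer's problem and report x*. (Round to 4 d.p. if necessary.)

The MRS is (1/2)·y/x. Set MRS = p_x/p_y.
So 0.25·p_y·y = 0.5·p_x·x; combined with the budget, a share 1/3 of income goes to x.
Demand: x*(p_x,p_y,M) = 1/3·M/p_x and y* = 2/3·M/p_y.
At p_x=2, p_y=12.8, M=306: x* = 1/3·306/2 = 51.

x* = 51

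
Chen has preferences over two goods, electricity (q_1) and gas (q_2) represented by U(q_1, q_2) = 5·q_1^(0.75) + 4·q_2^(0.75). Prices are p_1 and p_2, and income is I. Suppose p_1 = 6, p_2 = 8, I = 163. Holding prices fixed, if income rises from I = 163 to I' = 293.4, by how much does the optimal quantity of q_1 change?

MRS = MU_q_1/MU_q_2 = (5/4)·(q_2/q_1)^(0.25). Set equal to p_1/p_2.
Hence q_2/q_1 = ((4/5)·p_1/p_2)^(1/(0.25)), i.e. raised to the 4 power.
With the ratio pinned down, the budget gives q_1* = I/(p_1 + p_2·(q_2/q_1)) and q_2* = (q_2/q_1)·q_1*.
Numerically q_2/q_1 = 0.1296, so q_1* = 163/(6 + 8·0.1296) = 23.1639.
At I' = 293.4: q_1* = 41.6951. Change: 41.6951 − 23.1639 = 18.5312.

Δq_1* = 18.5312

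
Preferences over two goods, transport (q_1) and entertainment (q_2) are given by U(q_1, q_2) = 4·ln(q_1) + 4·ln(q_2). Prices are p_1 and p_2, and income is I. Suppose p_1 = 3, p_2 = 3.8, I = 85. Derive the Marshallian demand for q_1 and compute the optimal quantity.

q_1* = 14.1667

The MRS is q_2/q_1. Set MRS = p_1/p_2.
So 4·p_2·q_2 = 4·p_1·q_1; combined with the budget, a share 0.5 of income goes to q_1.
Demand: q_1*(p_1,p_2,I) = 0.5·I/p_1 and q_2* = 0.5·I/p_2.
At p_1=3, p_2=3.8, I=85: q_1* = 0.5·85/3 = 14.1667.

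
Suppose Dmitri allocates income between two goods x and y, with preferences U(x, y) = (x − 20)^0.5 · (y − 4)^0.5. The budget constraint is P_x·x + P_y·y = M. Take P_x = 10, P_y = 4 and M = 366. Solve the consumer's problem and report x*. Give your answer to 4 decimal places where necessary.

x* = 27.5

This is Cobb-Douglas in (x−20, y−4): tangency gives 0.5·P_y·(y−4) = 0.5·P_x·(x−20).
Substituting into the budget: x* = 20 + 0.5·(M − 20·P_x − 4·P_y)/P_x, and y* = 4 + 0.5·(…)/P_y.
Discretionary income = 366 − 20·10 − 4·4 = 150; x* = 20 + 0.5·150/10 = 27.5.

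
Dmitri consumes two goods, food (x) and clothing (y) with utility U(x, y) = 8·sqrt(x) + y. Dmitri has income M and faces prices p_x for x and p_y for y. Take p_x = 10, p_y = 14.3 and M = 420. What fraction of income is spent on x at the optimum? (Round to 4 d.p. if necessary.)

share on x = 0.779

Utility is quasi-linear in y; the FOC for x is 4/√x = p_x/p_y.
Solve: √x = 4·p_y/p_x, so x*(p_x,p_y) = (4·p_y/p_x)², and y* = (M − p_x·x*)/p_y.
Plugging in: x* = (4·14.3/10)² = 32.7184, y* = 6.4906.
Expenditure on x: 10·32.7184 = 327.184; share = 0.779.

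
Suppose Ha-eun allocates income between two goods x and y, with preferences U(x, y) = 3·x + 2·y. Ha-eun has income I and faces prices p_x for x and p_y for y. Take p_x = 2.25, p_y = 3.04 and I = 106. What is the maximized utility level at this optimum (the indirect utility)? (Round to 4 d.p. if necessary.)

Linear utility — the consumer picks whichever good has higher MU/price: 3/2.25 = 1.3333 vs 2/3.04 = 0.6579.
x gives more utility per dollar, so spend all income on x: x* = I/p_x, y* = 0.
Numerically: x* = 47.1111, y* = 0.
Utility at the optimum: U(47.1111, 0) = 141.3333.

V = 141.3333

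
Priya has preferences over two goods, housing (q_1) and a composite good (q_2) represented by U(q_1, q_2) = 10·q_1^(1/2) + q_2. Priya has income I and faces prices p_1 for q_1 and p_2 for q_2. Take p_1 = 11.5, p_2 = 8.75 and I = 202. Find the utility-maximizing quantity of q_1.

q_1* = 14.4731

Plugging in: q_1* = (5·8.75/11.5)² = 14.4731.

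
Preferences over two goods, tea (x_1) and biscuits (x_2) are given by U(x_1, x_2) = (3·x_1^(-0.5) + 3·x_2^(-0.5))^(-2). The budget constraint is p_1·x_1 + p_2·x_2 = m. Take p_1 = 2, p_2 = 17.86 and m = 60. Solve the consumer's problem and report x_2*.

MRS = MU_x_1/MU_x_2 = (x_2/x_1)^(1.5). Set equal to p_1/p_2.
Hence x_2/x_1 = (p_1/p_2)^(1/(1.5)), i.e. raised to the 2/3 power.
Substitute x_2 = (x_2/x_1)·x_1 into the budget: x_1* = m/(p_1 + p_2·(x_2/x_1)).
Numerically x_2/x_1 = 0.232327, so x_1* = 60/(2 + 17.86·0.232327) = 9.7571 and x_2* = 0.232327·9.7571 = 2.2668.

x_2* = 2.2668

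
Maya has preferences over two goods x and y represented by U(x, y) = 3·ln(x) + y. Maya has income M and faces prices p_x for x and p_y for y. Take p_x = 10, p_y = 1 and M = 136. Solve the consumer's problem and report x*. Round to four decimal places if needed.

x* = 0.3

Set MRS = p_x/p_y: (3/x)/1 = p_x/p_y.
So x*(p_x,p_y) = 3·p_y/p_x, independent of income; and y* = (M − 3·p_y)/p_y.
At the given prices: x* = 3·1/10 = 0.3.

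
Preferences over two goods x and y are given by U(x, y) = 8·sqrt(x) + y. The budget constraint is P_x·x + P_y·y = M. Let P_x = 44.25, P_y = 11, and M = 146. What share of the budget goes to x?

share on x = 0.2997

Set MRS = P_x/P_y: 4·x^(−1/2) = P_x/P_y.
Solve: √x = 4·P_y/P_x, so x*(P_x,P_y) = (4·P_y/P_x)², and y* = (M − P_x·x*)/P_y.
Plugging in: x* = (4·11/44.25)² = 0.9887, y* = 9.2953.
Expenditure on x: 44.25·0.9887 = 43.7514; share = 0.2997.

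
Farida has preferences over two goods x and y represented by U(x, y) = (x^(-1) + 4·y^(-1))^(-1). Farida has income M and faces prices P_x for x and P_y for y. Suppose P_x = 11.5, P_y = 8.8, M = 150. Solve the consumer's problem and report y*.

y* = 10.8461

From the CES first-order condition, (1/4)·(y/x)^(2) = P_x/P_y.
Hence y/x = (4·P_x/P_y)^(1/(2)), i.e. raised to the 0.5 power.
With the ratio pinned down, the budget gives x* = M/(P_x + P_y·(y/x)) and y* = (y/x)·x*.
Numerically y/x = 2.286323, so x* = 150/(11.5 + 8.8·2.286323) = 4.7439 and y* = 2.286323·4.7439 = 10.8461.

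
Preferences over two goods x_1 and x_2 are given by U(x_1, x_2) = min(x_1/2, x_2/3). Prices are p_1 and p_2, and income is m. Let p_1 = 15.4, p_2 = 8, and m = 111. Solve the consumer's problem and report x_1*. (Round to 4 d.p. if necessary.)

With perfect complements, no substitution: consume in ratio x_1:x_2 = 2:3.
Budget: p_1·x_1 + p_2·(3/2)·x_1 = m, so (2·p_1 + 3·p_2)·x_1 = 2·m.
Demand: x_1*(p_1,p_2,m) = 2·m/(2·p_1 + 3·p_2), x_2* = 3·m/(2·p_1 + 3·p_2).
Here 2·15.4 + 3·8 = 54.8, giving x_1* = 4.0511.

x_1* = 4.0511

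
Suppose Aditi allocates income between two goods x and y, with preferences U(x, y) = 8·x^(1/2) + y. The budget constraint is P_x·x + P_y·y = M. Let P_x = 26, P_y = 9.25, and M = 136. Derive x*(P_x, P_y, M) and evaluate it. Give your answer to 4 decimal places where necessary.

x* = 2.0251

MU_x = 4/√x, MU_y = 1. Tangency: 4/√x = P_x/P_y.
Thus x* = (4·P_y/P_x)² — independent of M — with the rest of income spent on y.
Plugging in: x* = (4·9.25/26)² = 2.0251.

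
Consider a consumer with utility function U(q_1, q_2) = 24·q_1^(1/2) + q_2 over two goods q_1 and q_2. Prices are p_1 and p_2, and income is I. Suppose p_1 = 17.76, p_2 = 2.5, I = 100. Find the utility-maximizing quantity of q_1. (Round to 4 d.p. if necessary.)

MU_q_1 = 12/√q_1, MU_q_2 = 1. Tangency: 12/√q_1 = p_1/p_2.
Solve: √q_1 = 12·p_2/p_1, so q_1*(p_1,p_2) = (12·p_2/p_1)², and q_2* = (I − p_1·q_1*)/p_2.
Plugging in: q_1* = (12·2.5/17.76)² = 2.8534.

q_1* = 2.8534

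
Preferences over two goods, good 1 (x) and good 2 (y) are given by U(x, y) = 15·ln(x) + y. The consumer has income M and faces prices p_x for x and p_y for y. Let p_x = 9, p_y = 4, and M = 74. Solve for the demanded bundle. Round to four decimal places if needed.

MU_x = 15/x, MU_y = 1. Tangency: 15/x = p_x/p_y.
So x*(p_x,p_y) = 15·p_y/p_x, independent of income; and y* = (M − 15·p_y)/p_y.
At the given prices: x* = 15·4/9 = 6.6667, and y* = 3.5.

x* = 6.6667, y* = 3.5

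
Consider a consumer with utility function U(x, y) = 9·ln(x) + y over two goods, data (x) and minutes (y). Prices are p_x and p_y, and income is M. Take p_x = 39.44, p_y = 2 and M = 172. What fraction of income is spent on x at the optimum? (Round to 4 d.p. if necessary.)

Set MRS = p_x/p_y: (9/x)/1 = p_x/p_y.
So x*(p_x,p_y) = 9·p_y/p_x, independent of income; and y* = (M − 9·p_y)/p_y.
At the given prices: x* = 9·2/39.44 = 0.4564, and y* = 77.
Expenditure on x: 39.44·0.4564 = 18; share = 0.1047.

share on x = 0.1047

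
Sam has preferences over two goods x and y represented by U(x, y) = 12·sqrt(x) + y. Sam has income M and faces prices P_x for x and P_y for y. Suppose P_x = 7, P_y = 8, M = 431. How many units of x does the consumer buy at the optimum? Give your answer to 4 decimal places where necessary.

x* = 47.0204

Set MRS = P_x/P_y: 6·x^(−1/2) = P_x/P_y.
Solve: √x = 6·P_y/P_x, so x*(P_x,P_y) = (6·P_y/P_x)², and y* = (M − P_x·x*)/P_y.
Plugging in: x* = (6·8/7)² = 47.0204.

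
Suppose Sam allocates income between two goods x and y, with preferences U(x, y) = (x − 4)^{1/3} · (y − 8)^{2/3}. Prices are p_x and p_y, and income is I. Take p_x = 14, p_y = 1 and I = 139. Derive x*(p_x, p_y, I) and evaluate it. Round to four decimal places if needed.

MRS = (1/2)·(y−8)/(x−4). Tangency with p_x/p_y gives y−8 = 2·(p_x/p_y)·(x−4).
Substituting into the budget: x* = 4 + 1/3·(I − 4·p_x − 8·p_y)/p_x, and y* = 8 + 2/3·(…)/p_y.
Discretionary income = 139 − 4·14 − 8·1 = 75; x* = 4 + 1/3·75/14 = 5.7857.

x* = 5.7857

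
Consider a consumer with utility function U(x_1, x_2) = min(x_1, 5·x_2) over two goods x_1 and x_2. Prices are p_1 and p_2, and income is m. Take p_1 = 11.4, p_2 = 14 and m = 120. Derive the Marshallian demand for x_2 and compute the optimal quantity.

x_2* = 1.6901

Leontief preferences: the optimum is at the kink where x_1/5 = x_2/1, i.e. x_2 = (1/5)·x_1.
Budget: p_1·x_1 + p_2·(1/5)·x_1 = m, so (5·p_1 + p_2)·x_1 = 5·m.
Demand: x_1*(p_1,p_2,m) = 5·m/(5·p_1 + p_2), x_2* = m/(5·p_1 + p_2).
Here 5·11.4 + 14 = 71, giving x_2* = 1.6901.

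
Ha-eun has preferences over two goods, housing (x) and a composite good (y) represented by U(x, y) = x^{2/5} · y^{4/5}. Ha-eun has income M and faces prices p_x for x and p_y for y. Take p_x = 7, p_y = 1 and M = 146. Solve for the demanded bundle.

Tangency: MRS = (1/2)·y/x = p_x/p_y.
So 0.4·p_y·y = 0.8·p_x·x; combined with the budget, a share 1/3 of income goes to x.
Demand: x*(p_x,p_y,M) = 1/3·M/p_x and y* = 2/3·M/p_y.
At p_x=7, p_y=1, M=146: x* = 1/3·146/7 = 6.9524, y* = 97.3333.

x* = 6.9524, y* = 97.3333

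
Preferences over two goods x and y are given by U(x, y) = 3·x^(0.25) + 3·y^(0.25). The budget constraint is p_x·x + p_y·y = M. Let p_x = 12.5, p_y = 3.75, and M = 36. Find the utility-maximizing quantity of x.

Substitute y = (y/x)·x into the budget: x* = M/(p_x + p_y·(y/x)).
Numerically y/x = 4.979339, so x* = 36/(12.5 + 3.75·4.979339) = 1.1549.

x* = 1.1549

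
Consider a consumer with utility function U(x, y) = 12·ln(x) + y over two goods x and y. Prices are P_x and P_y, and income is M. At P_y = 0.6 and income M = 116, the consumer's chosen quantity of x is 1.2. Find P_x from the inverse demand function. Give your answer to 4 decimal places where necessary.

Set MRS = P_x/P_y: (12/x)/1 = P_x/P_y.
So x*(P_x,P_y) = 12·P_y/P_x, independent of income; and y* = (M − 12·P_y)/P_y.
Set x* = 1.2 in the demand function and solve for P_x: P_x = 6.

P_x = 6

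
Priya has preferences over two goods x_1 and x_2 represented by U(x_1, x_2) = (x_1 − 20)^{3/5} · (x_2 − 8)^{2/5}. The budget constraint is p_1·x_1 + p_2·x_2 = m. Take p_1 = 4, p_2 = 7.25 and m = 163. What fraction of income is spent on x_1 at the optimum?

MRS = (3/2)·(x_2−8)/(x_1−20). Tangency with p_1/p_2 gives x_2−8 = (2/3)·(p_1/p_2)·(x_1−20).
Substituting into the budget: x_1* = 20 + 0.6·(m − 20·p_1 − 8·p_2)/p_1, and x_2* = 8 + 0.4·(…)/p_2.
Discretionary income = 163 − 20·4 − 8·7.25 = 25; x_1* = 20 + 0.6·25/4 = 23.75; x_2* = 8 + 0.4·25/7.25 = 9.3793.
Expenditure on x_1: 4·23.75 = 95; share = 0.5828.

share on x_1 = 0.5828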